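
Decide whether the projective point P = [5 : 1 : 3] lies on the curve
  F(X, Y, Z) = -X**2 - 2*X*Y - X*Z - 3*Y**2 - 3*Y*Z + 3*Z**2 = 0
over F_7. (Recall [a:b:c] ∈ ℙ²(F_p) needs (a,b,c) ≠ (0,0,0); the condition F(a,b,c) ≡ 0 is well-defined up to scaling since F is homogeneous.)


F(5,1,3) ≡ 0 (mod 7); P is on the curve.

Evaluate F(5, 1, 3) term-by-term (mod 7).
  -X**2 ↦ -1·25·1·1 = -25
  -2*X*Y ↦ -2·5·1·1 = -10
  -X*Z ↦ -1·5·1·3 = -15
  -3*Y**2 ↦ -3·1·1·1 = -3
  -3*Y*Z ↦ -3·1·1·3 = -9
  3*Z**2 ↦ 3·1·1·9 = 27
Sum: F(5, 1, 3) = (-25) + (-10) + (-15) + (-3) + (-9) + (27) = -35.
Reducing mod 7: -35 ≡ 0 (mod 7).
Since F(a, b, c) ≡ 0 (mod 7), P lies on the curve.


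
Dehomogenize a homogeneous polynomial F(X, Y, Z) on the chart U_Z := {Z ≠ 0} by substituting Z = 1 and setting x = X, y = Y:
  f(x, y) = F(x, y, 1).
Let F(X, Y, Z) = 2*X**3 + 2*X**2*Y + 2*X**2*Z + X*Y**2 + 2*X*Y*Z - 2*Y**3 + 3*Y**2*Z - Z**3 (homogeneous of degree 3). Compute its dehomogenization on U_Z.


f(x, y) = 2*x**3 + 2*x**2*y + 2*x**2 + x*y**2 + 2*x*y - 2*y**3 + 3*y**2 - 1

On U_Z we set Z = 1. Each monomial c·X^i·Y^j·Z^k in F becomes c·x^i·y^j·1^k = c·x^i·y^j.
Substituting Z = 1: F(X, Y, 1) = 2*x**3 + 2*x**2*y + 2*x**2 + x*y**2 + 2*x*y - 2*y**3 + 3*y**2 - 1.
Note: deg(f) ≤ deg(F) = 3; strict inequality happens when F is divisible by Z (lost terms).


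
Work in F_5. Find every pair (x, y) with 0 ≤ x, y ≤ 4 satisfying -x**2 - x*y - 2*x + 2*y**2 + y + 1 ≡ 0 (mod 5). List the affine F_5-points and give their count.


Affine F_5-points: {(1, 1), (1, 4), (3, 2), (3, 4)}; count = 4.

For each of the 25 pairs (x, y) ∈ F_5², evaluate f(x, y) mod 5. Record the zeros.
  x = 0: [0↦1, 1↦4, 2↦1, 3↦2, 4↦2]  zeros at y ∈ ∅
  x = 1: [0↦3, 1↦0, 2↦1, 3↦1, 4↦0]  zeros at y ∈ {1, 4}
  x = 2: [0↦3, 1↦4, 2↦4, 3↦3, 4↦1]  zeros at y ∈ ∅
  x = 3: [0↦1, 1↦1, 2↦0, 3↦3, 4↦0]  zeros at y ∈ {2, 4}
  x = 4: [0↦2, 1↦1, 2↦4, 3↦1, 4↦2]  zeros at y ∈ ∅
Collecting zeros: affine points = {(1, 1), (1, 4), (3, 2), (3, 4)}.
Total count |C(F_5)_aff| = 4.


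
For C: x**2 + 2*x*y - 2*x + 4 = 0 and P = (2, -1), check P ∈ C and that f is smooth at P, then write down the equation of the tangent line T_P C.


Tangent line at P: 4*y + 4 = 0.

Step 1: f(2, -1) = 0, so P lies on C.
Step 2: partial derivatives
  f_x(x, y) = 2*x + 2*y - 2, f_y(x, y) = 2*x.
  f_x(P) = 0, f_y(P) = 4 (gradient nonzero, so P is smooth).
Step 3: tangent line at P: 0·(x − 2) + 4·(y − -1) = 0.
Expanding: 4*y + 4 = 0.


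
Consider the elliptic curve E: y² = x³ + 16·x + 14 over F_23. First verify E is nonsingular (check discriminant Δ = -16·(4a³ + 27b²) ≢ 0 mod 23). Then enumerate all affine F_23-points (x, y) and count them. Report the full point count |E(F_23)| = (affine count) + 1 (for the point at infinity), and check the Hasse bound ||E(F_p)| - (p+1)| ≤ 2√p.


Affine points = {(1, 10), (1, 13), (2, 10), (2, 13), (4, 2), (4, 21), (5, 9), (5, 14), (6, 2), (6, 21), (7, 3), (7, 20), (9, 6), (9, 17), (10, 1), (10, 22), (11, 7), (11, 16), (12, 5), (12, 18), (13, 2), (13, 21), (15, 8), (15, 15), (17, 1), (17, 22), (18, 4), (18, 19), (19, 1), (19, 22), (20, 10), (20, 13)}; affine count = 32; |E(F_23)| = 33.

Discriminant check: Δ ∝ 4a³ + 27b² = 4·16³ + 27·14² = 4·4096 + 27·196 ≡ 10 (mod 23). Nonzero ⇒ E is nonsingular.
For each x ∈ F_23, compute rhs = x³ + 16·x + 14 mod 23, then count y ∈ F_23 with y² ≡ rhs.
  x = 0: rhs = 14, matching y values: none (0 points).
  x = 1: rhs = 8, matching y values: 10, 13 (2 points).
  x = 2: rhs = 8, matching y values: 10, 13 (2 points).
  x = 3: rhs = 20, matching y values: none (0 points).
  x = 4: rhs = 4, matching y values: 2, 21 (2 points).
  x = 5: rhs = 12, matching y values: 9, 14 (2 points).
  x = 6: rhs = 4, matching y values: 2, 21 (2 points).
  x = 7: rhs = 9, matching y values: 3, 20 (2 points).
  x = 8: rhs = 10, matching y values: none (0 points).
  x = 9: rhs = 13, matching y values: 6, 17 (2 points).
  x = 10: rhs = 1, matching y values: 1, 22 (2 points).
  x = 11: rhs = 3, matching y values: 7, 16 (2 points).
  x = 12: rhs = 2, matching y values: 5, 18 (2 points).
  x = 13: rhs = 4, matching y values: 2, 21 (2 points).
  x = 14: rhs = 15, matching y values: none (0 points).
  x = 15: rhs = 18, matching y values: 8, 15 (2 points).
  x = 16: rhs = 19, matching y values: none (0 points).
  x = 17: rhs = 1, matching y values: 1, 22 (2 points).
  x = 18: rhs = 16, matching y values: 4, 19 (2 points).
  x = 19: rhs = 1, matching y values: 1, 22 (2 points).
  x = 20: rhs = 8, matching y values: 10, 13 (2 points).
  x = 21: rhs = 20, matching y values: none (0 points).
  x = 22: rhs = 20, matching y values: none (0 points).
Total affine count: 32.
Full point count |E(F_23)| = 32 + 1 = 33.
Hasse bound: |33 − (23+1)| = |9| = 9 ≤ 2√23 ≈ 9.5917 ✓.


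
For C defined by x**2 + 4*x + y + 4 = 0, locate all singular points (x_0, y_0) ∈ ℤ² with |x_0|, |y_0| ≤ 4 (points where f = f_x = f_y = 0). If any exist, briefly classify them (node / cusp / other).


No singular points in the scanned grid; C is smooth there.

Compute partial derivatives:
  f_x = 2*x + 4.
  f_y = 1.
f_y = 1 is a nonzero constant, so f_y never vanishes: no point (x, y) can satisfy f = f_x = f_y = 0. In particular no (x, y) ∈ {−4, ..., 4}² is singular; the curve is smooth.


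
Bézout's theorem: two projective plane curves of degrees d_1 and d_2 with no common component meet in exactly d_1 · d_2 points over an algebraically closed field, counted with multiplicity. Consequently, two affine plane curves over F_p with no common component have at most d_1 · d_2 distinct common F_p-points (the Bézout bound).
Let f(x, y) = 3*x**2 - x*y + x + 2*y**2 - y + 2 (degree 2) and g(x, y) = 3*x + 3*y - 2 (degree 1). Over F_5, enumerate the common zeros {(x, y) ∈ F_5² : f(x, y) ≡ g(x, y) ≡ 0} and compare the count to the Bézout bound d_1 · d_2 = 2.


Common zeros: {(0, 4), (3, 1)}; count = 2; Bézout bound = 2.

deg(f) = 2, deg(g) = 1, so Bézout bound = 2.
Scan x ∈ F_5. For each x, list the y ∈ F_5 with f(x, y) ≡ 0 and those with g(x, y) ≡ 0 (mod 5); the common zeros in that column are the intersection.
  x = 0: f ≡ 0 at y ∈ {4}; g ≡ 0 at y ∈ {4}; common: {4}.
  x = 1: f ≡ 0 at y ∈ {2, 4}; g ≡ 0 at y ∈ {3}; common: ∅.
  x = 2: f ≡ 0 at y ∈ {1, 3}; g ≡ 0 at y ∈ {2}; common: ∅.
  x = 3: f ≡ 0 at y ∈ {1}; g ≡ 0 at y ∈ {1}; common: {1}.
  x = 4: f ≡ 0 at y ∈ ∅; g ≡ 0 at y ∈ {0}; common: ∅.
Collecting: common zeros = {(0, 4), (3, 1)}, so the count is 2.
Comparison with the Bézout bound: 2 ≤ 2 = deg(f)·deg(g), as expected for curves with no common component (the bound is attained).


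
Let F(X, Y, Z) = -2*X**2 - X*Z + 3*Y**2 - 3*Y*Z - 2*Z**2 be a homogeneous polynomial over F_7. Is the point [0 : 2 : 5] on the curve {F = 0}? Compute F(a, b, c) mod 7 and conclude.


F(0,2,5) ≡ 2 (mod 7); P is NOT on the curve.

Evaluate F(0, 2, 5) term-by-term (mod 7).
  -2*X**2 ↦ -2·0·1·1 = 0
  -X*Z ↦ -1·0·1·5 = 0
  3*Y**2 ↦ 3·1·4·1 = 12
  -3*Y*Z ↦ -3·1·2·5 = -30
  -2*Z**2 ↦ -2·1·1·25 = -50
Sum: F(0, 2, 5) = (0) + (0) + (12) + (-30) + (-50) = -68.
Reducing mod 7: -68 ≡ 2 (mod 7).
Since F(a, b, c) ≡ 2 ≠ 0 (mod 7), P does NOT lie on the curve.


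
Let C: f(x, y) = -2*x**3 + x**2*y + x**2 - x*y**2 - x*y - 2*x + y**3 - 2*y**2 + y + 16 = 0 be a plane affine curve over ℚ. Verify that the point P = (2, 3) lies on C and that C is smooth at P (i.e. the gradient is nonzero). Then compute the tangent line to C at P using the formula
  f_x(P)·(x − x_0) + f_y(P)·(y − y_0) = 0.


Tangent line at P: -22*x + 6*y + 26 = 0.

Step 1: f(2, 3) = 0, so P lies on C.
Step 2: partial derivatives
  f_x(x, y) = -6*x**2 + 2*x*y + 2*x - y**2 - y - 2, f_y(x, y) = x**2 - 2*x*y - x + 3*y**2 - 4*y + 1.
  f_x(P) = -22, f_y(P) = 6 (gradient nonzero, so P is smooth).
Step 3: tangent line at P: -22·(x − 2) + 6·(y − 3) = 0.
Expanding: -22*x + 6*y + 26 = 0.


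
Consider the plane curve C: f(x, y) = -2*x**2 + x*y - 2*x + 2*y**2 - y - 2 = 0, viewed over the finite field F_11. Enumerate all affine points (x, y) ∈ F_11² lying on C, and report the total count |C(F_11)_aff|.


Affine F_11-points: {(1, 5), (1, 6), (2, 1), (2, 4), (3, 1), (3, 9), (4, 7), (4, 8), (6, 5), (6, 9), (10, 4), (10, 8)}; count = 12.

For each of the 121 pairs (x, y) ∈ F_11², evaluate f(x, y) mod 11. Record the zeros.
  x = 0: [0↦9, 1↦10, 2↦4, 3↦2, 4↦4, 5↦10, 6↦9, 7↦1, 8↦8, 9↦8, 10↦1]  zeros at y ∈ ∅
  x = 1: [0↦5, 1↦7, 2↦2, 3↦1, 4↦4, 5↦0, 6↦0, 7↦4, 8↦1, 9↦2, 10↦7]  zeros at y ∈ {5, 6}
  x = 2: [0↦8, 1↦0, 2↦7, 3↦7, 4↦0, 5↦8, 6↦9, 7↦3, 8↦1, 9↦3, 10↦9]  zeros at y ∈ {1, 4}
  x = 3: [0↦7, 1↦0, 2↦8, 3↦9, 4↦3, 5↦1, 6↦3, 7↦9, 8↦8, 9↦0, 10↦7]  zeros at y ∈ {1, 9}
  x = 4: [0↦2, 1↦7, 2↦5, 3↦7, 4↦2, 5↦1, 6↦4, 7↦0, 8↦0, 9↦4, 10↦1]  zeros at y ∈ {7, 8}
  x = 5: [0↦4, 1↦10, 2↦9, 3↦1, 4↦8, 5↦8, 6↦1, 7↦9, 8↦10, 9↦4, 10↦2]  zeros at y ∈ ∅
  x = 6: [0↦2, 1↦9, 2↦9, 3↦2, 4↦10, 5↦0, 6↦5, 7↦3, 8↦5, 9↦0, 10↦10]  zeros at y ∈ {5, 9}
  x = 7: [0↦7, 1↦4, 2↦5, 3↦10, 4↦8, 5↦10, 6↦5, 7↦4, 8↦7, 9↦3, 10↦3]  zeros at y ∈ ∅
  x = 8: [0↦8, 1↦6, 2↦8, 3↦3, 4↦2, 5↦5, 6↦1, 7↦1, 8↦5, 9↦2, 10↦3]  zeros at y ∈ ∅
  x = 9: [0↦5, 1↦4, 2↦7, 3↦3, 4↦3, 5↦7, 6↦4, 7↦5, 8↦10, 9↦8, 10↦10]  zeros at y ∈ ∅
  x = 10: [0↦9, 1↦9, 2↦2, 3↦10, 4↦0, 5↦5, 6↦3, 7↦5, 8↦0, 9↦10, 10↦2]  zeros at y ∈ {4, 8}
Collecting zeros: affine points = {(1, 5), (1, 6), (2, 1), (2, 4), (3, 1), (3, 9), (4, 7), (4, 8), (6, 5), (6, 9), (10, 4), (10, 8)}.
Total count |C(F_11)_aff| = 12.


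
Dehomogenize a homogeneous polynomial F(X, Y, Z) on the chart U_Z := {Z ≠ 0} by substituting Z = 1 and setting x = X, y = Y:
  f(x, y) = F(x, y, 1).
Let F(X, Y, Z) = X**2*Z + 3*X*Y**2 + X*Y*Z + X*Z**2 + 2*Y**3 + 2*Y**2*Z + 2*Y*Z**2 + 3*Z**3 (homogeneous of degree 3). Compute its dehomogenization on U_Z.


f(x, y) = x**2 + 3*x*y**2 + x*y + x + 2*y**3 + 2*y**2 + 2*y + 3

On U_Z we set Z = 1. Each monomial c·X^i·Y^j·Z^k in F becomes c·x^i·y^j·1^k = c·x^i·y^j.
Substituting Z = 1: F(X, Y, 1) = x**2 + 3*x*y**2 + x*y + x + 2*y**3 + 2*y**2 + 2*y + 3.
Note: deg(f) ≤ deg(F) = 3; strict inequality happens when F is divisible by Z (lost terms).


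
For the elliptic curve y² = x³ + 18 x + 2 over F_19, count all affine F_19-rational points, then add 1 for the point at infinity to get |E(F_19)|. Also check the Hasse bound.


Affine points = {(3, 8), (3, 11), (4, 9), (4, 10), (9, 0), (10, 2), (10, 17), (11, 7), (11, 12), (13, 1), (13, 18), (16, 4), (16, 15)}; affine count = 13; |E(F_19)| = 14.

Discriminant check: Δ ∝ 4a³ + 27b² = 4·18³ + 27·2² = 4·5832 + 27·4 ≡ 9 (mod 19). Nonzero ⇒ E is nonsingular.
For each x ∈ F_19, compute rhs = x³ + 18·x + 2 mod 19, then count y ∈ F_19 with y² ≡ rhs.
  x = 0: rhs = 2, matching y values: none (0 points).
  x = 1: rhs = 2, matching y values: none (0 points).
  x = 2: rhs = 8, matching y values: none (0 points).
  x = 3: rhs = 7, matching y values: 8, 11 (2 points).
  x = 4: rhs = 5, matching y values: 9, 10 (2 points).
  x = 5: rhs = 8, matching y values: none (0 points).
  x = 6: rhs = 3, matching y values: none (0 points).
  x = 7: rhs = 15, matching y values: none (0 points).
  x = 8: rhs = 12, matching y values: none (0 points).
  x = 9: rhs = 0, matching y values: 0 (1 points).
  x = 10: rhs = 4, matching y values: 2, 17 (2 points).
  x = 11: rhs = 11, matching y values: 7, 12 (2 points).
  x = 12: rhs = 8, matching y values: none (0 points).
  x = 13: rhs = 1, matching y values: 1, 18 (2 points).
  x = 14: rhs = 15, matching y values: none (0 points).
  x = 15: rhs = 18, matching y values: none (0 points).
  x = 16: rhs = 16, matching y values: 4, 15 (2 points).
  x = 17: rhs = 15, matching y values: none (0 points).
  x = 18: rhs = 2, matching y values: none (0 points).
Total affine count: 13.
Full point count |E(F_19)| = 13 + 1 = 14.
Hasse bound: |14 − (19+1)| = |-6| = 6 ≤ 2√19 ≈ 8.7178 ✓.


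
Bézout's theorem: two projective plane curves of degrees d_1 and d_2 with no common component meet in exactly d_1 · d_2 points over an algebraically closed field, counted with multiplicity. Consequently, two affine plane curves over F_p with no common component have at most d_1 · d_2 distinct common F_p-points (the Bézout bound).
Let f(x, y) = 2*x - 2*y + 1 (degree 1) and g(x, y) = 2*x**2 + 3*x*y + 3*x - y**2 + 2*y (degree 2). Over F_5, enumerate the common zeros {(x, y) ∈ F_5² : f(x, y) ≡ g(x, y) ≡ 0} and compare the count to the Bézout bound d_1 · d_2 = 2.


Common zeros: ∅; count = 0; Bézout bound = 2.

deg(f) = 1, deg(g) = 2, so Bézout bound = 2.
Scan x ∈ F_5. For each x, list the y ∈ F_5 with f(x, y) ≡ 0 and those with g(x, y) ≡ 0 (mod 5); the common zeros in that column are the intersection.
  x = 0: f ≡ 0 at y ∈ {3}; g ≡ 0 at y ∈ {0, 2}; common: ∅.
  x = 1: f ≡ 0 at y ∈ {4}; g ≡ 0 at y ∈ {0}; common: ∅.
  x = 2: f ≡ 0 at y ∈ {0}; g ≡ 0 at y ∈ {4}; common: ∅.
  x = 3: f ≡ 0 at y ∈ {1}; g ≡ 0 at y ∈ {2, 4}; common: ∅.
  x = 4: f ≡ 0 at y ∈ {2}; g ≡ 0 at y ∈ ∅; common: ∅.
Collecting: common zeros = ∅, so the count is 0.
Comparison with the Bézout bound: 0 ≤ 2 = deg(f)·deg(g), as expected for curves with no common component (the affine F_5-count falls short of the bound because intersections may lie at infinity, over extension fields, or carry multiplicity).


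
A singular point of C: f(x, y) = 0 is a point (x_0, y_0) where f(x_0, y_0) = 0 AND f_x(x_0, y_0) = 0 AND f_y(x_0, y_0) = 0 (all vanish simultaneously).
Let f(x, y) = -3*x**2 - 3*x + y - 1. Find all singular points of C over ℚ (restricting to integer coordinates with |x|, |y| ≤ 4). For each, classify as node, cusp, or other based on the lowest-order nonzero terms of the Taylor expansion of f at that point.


No singular points in the scanned grid; C is smooth there.

Compute partial derivatives:
  f_x = -6*x - 3.
  f_y = 1.
f_y = 1 is a nonzero constant, so f_y never vanishes: no point (x, y) can satisfy f = f_x = f_y = 0. In particular no (x, y) ∈ {−4, ..., 4}² is singular; the curve is smooth.


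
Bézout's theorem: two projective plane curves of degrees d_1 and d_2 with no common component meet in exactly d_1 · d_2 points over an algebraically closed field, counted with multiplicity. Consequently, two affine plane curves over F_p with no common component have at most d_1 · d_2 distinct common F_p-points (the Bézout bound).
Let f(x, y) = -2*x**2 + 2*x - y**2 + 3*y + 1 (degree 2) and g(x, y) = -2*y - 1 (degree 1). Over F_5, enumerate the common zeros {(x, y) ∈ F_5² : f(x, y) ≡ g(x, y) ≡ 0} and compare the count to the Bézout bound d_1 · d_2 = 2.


Common zeros: ∅; count = 0; Bézout bound = 2.

deg(f) = 2, deg(g) = 1, so Bézout bound = 2.
Scan x ∈ F_5. For each x, list the y ∈ F_5 with f(x, y) ≡ 0 and those with g(x, y) ≡ 0 (mod 5); the common zeros in that column are the intersection.
  x = 0: f ≡ 0 at y ∈ ∅; g ≡ 0 at y ∈ {2}; common: ∅.
  x = 1: f ≡ 0 at y ∈ ∅; g ≡ 0 at y ∈ {2}; common: ∅.
  x = 2: f ≡ 0 at y ∈ ∅; g ≡ 0 at y ∈ {2}; common: ∅.
  x = 3: f ≡ 0 at y ∈ {4}; g ≡ 0 at y ∈ {2}; common: ∅.
  x = 4: f ≡ 0 at y ∈ ∅; g ≡ 0 at y ∈ {2}; common: ∅.
Collecting: common zeros = ∅, so the count is 0.
Comparison with the Bézout bound: 0 ≤ 2 = deg(f)·deg(g), as expected for curves with no common component (the affine F_5-count falls short of the bound because intersections may lie at infinity, over extension fields, or carry multiplicity).


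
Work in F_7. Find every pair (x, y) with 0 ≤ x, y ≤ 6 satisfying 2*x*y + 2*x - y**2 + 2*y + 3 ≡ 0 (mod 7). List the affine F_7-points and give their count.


Affine F_7-points: {(0, 3), (0, 6), (1, 5), (1, 6), (2, 0), (2, 6), (3, 2), (3, 6), (4, 4), (4, 6), (5, 6), (6, 1), (6, 6)}; count = 13.

For each of the 49 pairs (x, y) ∈ F_7², evaluate f(x, y) mod 7. Record the zeros.
  x = 0: [0↦3, 1↦4, 2↦3, 3↦0, 4↦2, 5↦2, 6↦0]  zeros at y ∈ {3, 6}
  x = 1: [0↦5, 1↦1, 2↦2, 3↦1, 4↦5, 5↦0, 6↦0]  zeros at y ∈ {5, 6}
  x = 2: [0↦0, 1↦5, 2↦1, 3↦2, 4↦1, 5↦5, 6↦0]  zeros at y ∈ {0, 6}
  x = 3: [0↦2, 1↦2, 2↦0, 3↦3, 4↦4, 5↦3, 6↦0]  zeros at y ∈ {2, 6}
  x = 4: [0↦4, 1↦6, 2↦6, 3↦4, 4↦0, 5↦1, 6↦0]  zeros at y ∈ {4, 6}
  x = 5: [0↦6, 1↦3, 2↦5, 3↦5, 4↦3, 5↦6, 6↦0]  zeros at y ∈ {6}
  x = 6: [0↦1, 1↦0, 2↦4, 3↦6, 4↦6, 5↦4, 6↦0]  zeros at y ∈ {1, 6}
Collecting zeros: affine points = {(0, 3), (0, 6), (1, 5), (1, 6), (2, 0), (2, 6), (3, 2), (3, 6), (4, 4), (4, 6), (5, 6), (6, 1), (6, 6)}.
Total count |C(F_7)_aff| = 13.


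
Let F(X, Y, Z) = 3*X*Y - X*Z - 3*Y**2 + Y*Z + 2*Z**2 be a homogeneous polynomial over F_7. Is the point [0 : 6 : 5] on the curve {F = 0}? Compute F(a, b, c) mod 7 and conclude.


F(0,6,5) ≡ 0 (mod 7); P is on the curve.

Evaluate F(0, 6, 5) term-by-term (mod 7).
  3*X*Y ↦ 3·0·6·1 = 0
  -X*Z ↦ -1·0·1·5 = 0
  -3*Y**2 ↦ -3·1·36·1 = -108
  Y*Z ↦ 1·1·6·5 = 30
  2*Z**2 ↦ 2·1·1·25 = 50
Sum: F(0, 6, 5) = (0) + (0) + (-108) + (30) + (50) = -28.
Reducing mod 7: -28 ≡ 0 (mod 7).
Since F(a, b, c) ≡ 0 (mod 7), P lies on the curve.


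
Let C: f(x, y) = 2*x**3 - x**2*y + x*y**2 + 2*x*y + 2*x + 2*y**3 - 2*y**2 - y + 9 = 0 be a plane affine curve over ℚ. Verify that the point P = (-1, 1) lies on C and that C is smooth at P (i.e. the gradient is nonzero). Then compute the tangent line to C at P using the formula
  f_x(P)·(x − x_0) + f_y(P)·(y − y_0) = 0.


Tangent line at P: 13*x - 4*y + 17 = 0.

Step 1: f(-1, 1) = 0, so P lies on C.
Step 2: partial derivatives
  f_x(x, y) = 6*x**2 - 2*x*y + y**2 + 2*y + 2, f_y(x, y) = -x**2 + 2*x*y + 2*x + 6*y**2 - 4*y - 1.
  f_x(P) = 13, f_y(P) = -4 (gradient nonzero, so P is smooth).
Step 3: tangent line at P: 13·(x − -1) + -4·(y − 1) = 0.
Expanding: 13*x - 4*y + 17 = 0.


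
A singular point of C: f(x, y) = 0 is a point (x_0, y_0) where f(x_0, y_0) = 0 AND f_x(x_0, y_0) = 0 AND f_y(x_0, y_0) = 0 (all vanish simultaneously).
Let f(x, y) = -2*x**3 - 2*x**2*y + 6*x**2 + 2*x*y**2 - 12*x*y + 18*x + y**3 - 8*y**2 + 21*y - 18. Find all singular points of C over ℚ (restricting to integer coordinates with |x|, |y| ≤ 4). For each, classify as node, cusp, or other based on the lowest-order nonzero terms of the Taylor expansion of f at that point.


Singular points: {(0, 3)}; classification: cusp.

Compute partial derivatives:
  f_x = -6*x**2 - 4*x*y + 12*x + 2*y**2 - 12*y + 18.
  f_y = -2*x**2 + 4*x*y - 12*x + 3*y**2 - 16*y + 21.
Scan x_0 ∈ {−4, ..., 4}. For each x_0, f_y(x_0, y) is a polynomial in y; find its integer roots y ∈ {−4, ..., 4}, then test f_x and f at those candidates.
  x = -4: f_y(-4, y) = 3*y**2 - 32*y + 37; no integer root y with |y| ≤ 4.
  x = -3: f_y(-3, y) = 3*y**2 - 28*y + 39; no integer root y with |y| ≤ 4.
  x = -2: f_y(-2, y) = 3*y**2 - 24*y + 37; no integer root y with |y| ≤ 4.
  x = -1: f_y(-1, y) = 3*y**2 - 20*y + 31; no integer root y with |y| ≤ 4.
  x = 0: f_y(0, y) = 3*y**2 - 16*y + 21; vanishes at y ∈ {3}. (0, 3): f_x = 0, f = 0 — SINGULAR.
  x = 1: f_y(1, y) = 3*y**2 - 12*y + 7; no integer root y with |y| ≤ 4.
  x = 2: f_y(2, y) = 3*y**2 - 8*y - 11; vanishes at y ∈ {-1}. (2, -1): f_x = 40 ≠ 0.
  x = 3: f_y(3, y) = 3*y**2 - 4*y - 33; no integer root y with |y| ≤ 4.
  x = 4: f_y(4, y) = 3*y**2 - 59; no integer root y with |y| ≤ 4.
Only singular point on the grid: (0, 3).
Classify: substitute x = 0 + u, y = 3 + v and expand: f = -2*u**3 - 2*u**2*v + 2*u*v**2 + v**3 + v**2.
No constant or linear terms (consistent with a singular point). Quadratic part: v**2. Cubic part: -2*u**3 - 2*u**2*v + 2*u*v**2 + v**3.
The quadratic part v**2 is a perfect square, so there is a single (double) tangent line v = 0, i.e. y = 3. Restricting the cubic part to that line (v = 0) leaves -2*u**3 ≠ 0, so f is not divisible by v and the branch is v² ≈ 2*u**3 to lowest order — this is a cusp.
Classification: cusp.


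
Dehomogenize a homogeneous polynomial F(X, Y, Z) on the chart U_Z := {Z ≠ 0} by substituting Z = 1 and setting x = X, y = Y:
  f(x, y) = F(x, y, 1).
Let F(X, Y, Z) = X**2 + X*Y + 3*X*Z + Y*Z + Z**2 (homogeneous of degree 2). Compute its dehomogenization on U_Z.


f(x, y) = x**2 + x*y + 3*x + y + 1

On U_Z we set Z = 1. Each monomial c·X^i·Y^j·Z^k in F becomes c·x^i·y^j·1^k = c·x^i·y^j.
Substituting Z = 1: F(X, Y, 1) = x**2 + x*y + 3*x + y + 1.
Note: deg(f) ≤ deg(F) = 2; strict inequality happens when F is divisible by Z (lost terms).


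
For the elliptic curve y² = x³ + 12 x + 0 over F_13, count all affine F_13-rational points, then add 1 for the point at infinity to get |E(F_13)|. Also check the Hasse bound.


Affine points = {(0, 0), (1, 0), (5, 4), (5, 9), (8, 6), (8, 7), (12, 0)}; affine count = 7; |E(F_13)| = 8.

Discriminant check: Δ ∝ 4a³ + 27b² = 4·12³ + 27·0² = 4·1728 + 27·0 ≡ 9 (mod 13). Nonzero ⇒ E is nonsingular.
For each x ∈ F_13, compute rhs = x³ + 12·x + 0 mod 13, then count y ∈ F_13 with y² ≡ rhs.
  x = 0: rhs = 0, matching y values: 0 (1 points).
  x = 1: rhs = 0, matching y values: 0 (1 points).
  x = 2: rhs = 6, matching y values: none (0 points).
  x = 3: rhs = 11, matching y values: none (0 points).
  x = 4: rhs = 8, matching y values: none (0 points).
  x = 5: rhs = 3, matching y values: 4, 9 (2 points).
  x = 6: rhs = 2, matching y values: none (0 points).
  x = 7: rhs = 11, matching y values: none (0 points).
  x = 8: rhs = 10, matching y values: 6, 7 (2 points).
  x = 9: rhs = 5, matching y values: none (0 points).
  x = 10: rhs = 2, matching y values: none (0 points).
  x = 11: rhs = 7, matching y values: none (0 points).
  x = 12: rhs = 0, matching y values: 0 (1 points).
Total affine count: 7.
Full point count |E(F_13)| = 7 + 1 = 8.
Hasse bound: |8 − (13+1)| = |-6| = 6 ≤ 2√13 ≈ 7.2111 ✓.


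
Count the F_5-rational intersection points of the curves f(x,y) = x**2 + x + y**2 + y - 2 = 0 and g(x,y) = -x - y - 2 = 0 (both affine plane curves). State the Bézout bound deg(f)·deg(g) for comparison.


Common zeros: {(0, 3), (3, 0)}; count = 2; Bézout bound = 2.

deg(f) = 2, deg(g) = 1, so Bézout bound = 2.
Scan x ∈ F_5. For each x, list the y ∈ F_5 with f(x, y) ≡ 0 and those with g(x, y) ≡ 0 (mod 5); the common zeros in that column are the intersection.
  x = 0: f ≡ 0 at y ∈ {1, 3}; g ≡ 0 at y ∈ {3}; common: {3}.
  x = 1: f ≡ 0 at y ∈ {0, 4}; g ≡ 0 at y ∈ {2}; common: ∅.
  x = 2: f ≡ 0 at y ∈ {2}; g ≡ 0 at y ∈ {1}; common: ∅.
  x = 3: f ≡ 0 at y ∈ {0, 4}; g ≡ 0 at y ∈ {0}; common: {0}.
  x = 4: f ≡ 0 at y ∈ {1, 3}; g ≡ 0 at y ∈ {4}; common: ∅.
Collecting: common zeros = {(0, 3), (3, 0)}, so the count is 2.
Comparison with the Bézout bound: 2 ≤ 2 = deg(f)·deg(g), as expected for curves with no common component (the bound is attained).


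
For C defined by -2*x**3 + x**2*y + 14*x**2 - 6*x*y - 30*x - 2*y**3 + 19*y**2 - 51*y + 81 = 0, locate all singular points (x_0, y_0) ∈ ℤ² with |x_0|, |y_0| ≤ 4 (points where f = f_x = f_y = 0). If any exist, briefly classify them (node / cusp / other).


Singular points: {(3, 3)}; classification: node.

Compute partial derivatives:
  f_x = -6*x**2 + 2*x*y + 28*x - 6*y - 30.
  f_y = x**2 - 6*x - 6*y**2 + 38*y - 51.
Scan x_0 ∈ {−4, ..., 4}. For each x_0, f_y(x_0, y) is a polynomial in y; find its integer roots y ∈ {−4, ..., 4}, then test f_x and f at those candidates.
  x = -4: f_y(-4, y) = -6*y**2 + 38*y - 11; no integer root y with |y| ≤ 4.
  x = -3: f_y(-3, y) = -6*y**2 + 38*y - 24; no integer root y with |y| ≤ 4.
  x = -2: f_y(-2, y) = -6*y**2 + 38*y - 35; no integer root y with |y| ≤ 4.
  x = -1: f_y(-1, y) = -6*y**2 + 38*y - 44; no integer root y with |y| ≤ 4.
  x = 0: f_y(0, y) = -6*y**2 + 38*y - 51; no integer root y with |y| ≤ 4.
  x = 1: f_y(1, y) = -6*y**2 + 38*y - 56; vanishes at y ∈ {4}. (1, 4): f_x = -24 ≠ 0.
  x = 2: f_y(2, y) = -6*y**2 + 38*y - 59; no integer root y with |y| ≤ 4.
  x = 3: f_y(3, y) = -6*y**2 + 38*y - 60; vanishes at y ∈ {3}. (3, 3): f_x = 0, f = 0 — SINGULAR.
  x = 4: f_y(4, y) = -6*y**2 + 38*y - 59; no integer root y with |y| ≤ 4.
Only singular point on the grid: (3, 3).
Classify: substitute x = 3 + u, y = 3 + v and expand: f = -2*u**3 + u**2*v - u**2 - 2*v**3 + v**2.
No constant or linear terms (consistent with a singular point). Quadratic part: -u**2 + v**2. Cubic part: -2*u**3 + u**2*v - 2*v**3.
The quadratic part v**2 - u**2 = (v − u)(v + u) splits into two distinct linear factors, so there are two distinct tangent lines y − 3 = ±(x − 3) — this is a node (ordinary double point).
Classification: node.


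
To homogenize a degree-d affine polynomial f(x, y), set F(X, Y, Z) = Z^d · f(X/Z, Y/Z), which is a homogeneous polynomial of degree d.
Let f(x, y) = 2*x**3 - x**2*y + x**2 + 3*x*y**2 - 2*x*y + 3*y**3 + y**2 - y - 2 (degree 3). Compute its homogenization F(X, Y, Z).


F(X, Y, Z) = 2*X**3 - X**2*Y + X**2*Z + 3*X*Y**2 - 2*X*Y*Z + 3*Y**3 + Y**2*Z - Y*Z**2 - 2*Z**3

deg(f) = 3.
Substitute x = X/Z, y = Y/Z into f, then multiply by Z^3.
  monomial 2·x^3·y^0 ↦ 2·X^3·Y^0·Z^0.
  monomial -1·x^2·y^1 ↦ -1·X^2·Y^1·Z^0.
  monomial 1·x^2·y^0 ↦ 1·X^2·Y^0·Z^1.
  monomial 3·x^1·y^2 ↦ 3·X^1·Y^2·Z^0.
  monomial -2·x^1·y^1 ↦ -2·X^1·Y^1·Z^1.
  monomial 3·x^0·y^3 ↦ 3·X^0·Y^3·Z^0.
  monomial 1·x^0·y^2 ↦ 1·X^0·Y^2·Z^1.
  monomial -1·x^0·y^1 ↦ -1·X^0·Y^1·Z^2.
  monomial -2·x^0·y^0 ↦ -2·X^0·Y^0·Z^3.
Collecting: F(X, Y, Z) = 2*X**3 - X**2*Y + X**2*Z + 3*X*Y**2 - 2*X*Y*Z + 3*Y**3 + Y**2*Z - Y*Z**2 - 2*Z**3.


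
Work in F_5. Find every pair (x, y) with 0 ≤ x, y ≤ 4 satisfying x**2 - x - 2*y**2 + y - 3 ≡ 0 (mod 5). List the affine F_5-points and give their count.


Affine F_5-points: {(3, 4)}; count = 1.

For each of the 25 pairs (x, y) ∈ F_5², evaluate f(x, y) mod 5. Record the zeros.
  x = 0: [0↦2, 1↦1, 2↦1, 3↦2, 4↦4]  zeros at y ∈ ∅
  x = 1: [0↦2, 1↦1, 2↦1, 3↦2, 4↦4]  zeros at y ∈ ∅
  x = 2: [0↦4, 1↦3, 2↦3, 3↦4, 4↦1]  zeros at y ∈ ∅
  x = 3: [0↦3, 1↦2, 2↦2, 3↦3, 4↦0]  zeros at y ∈ {4}
  x = 4: [0↦4, 1↦3, 2↦3, 3↦4, 4↦1]  zeros at y ∈ ∅
Collecting zeros: affine points = {(3, 4)}.
Total count |C(F_5)_aff| = 1.


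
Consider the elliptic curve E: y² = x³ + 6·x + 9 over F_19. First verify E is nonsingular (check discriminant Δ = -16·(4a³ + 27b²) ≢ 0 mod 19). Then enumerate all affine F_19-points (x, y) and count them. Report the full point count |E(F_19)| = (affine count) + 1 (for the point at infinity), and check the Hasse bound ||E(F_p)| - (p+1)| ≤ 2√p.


Affine points = {(0, 3), (0, 16), (1, 4), (1, 15), (3, 4), (3, 15), (10, 9), (10, 10), (11, 0), (12, 2), (12, 17), (13, 2), (13, 17), (14, 5), (14, 14), (15, 4), (15, 15)}; affine count = 17; |E(F_19)| = 18.

Discriminant check: Δ ∝ 4a³ + 27b² = 4·6³ + 27·9² = 4·216 + 27·81 ≡ 11 (mod 19). Nonzero ⇒ E is nonsingular.
For each x ∈ F_19, compute rhs = x³ + 6·x + 9 mod 19, then count y ∈ F_19 with y² ≡ rhs.
  x = 0: rhs = 9, matching y values: 3, 16 (2 points).
  x = 1: rhs = 16, matching y values: 4, 15 (2 points).
  x = 2: rhs = 10, matching y values: none (0 points).
  x = 3: rhs = 16, matching y values: 4, 15 (2 points).
  x = 4: rhs = 2, matching y values: none (0 points).
  x = 5: rhs = 12, matching y values: none (0 points).
  x = 6: rhs = 14, matching y values: none (0 points).
  x = 7: rhs = 14, matching y values: none (0 points).
  x = 8: rhs = 18, matching y values: none (0 points).
  x = 9: rhs = 13, matching y values: none (0 points).
  x = 10: rhs = 5, matching y values: 9, 10 (2 points).
  x = 11: rhs = 0, matching y values: 0 (1 points).
  x = 12: rhs = 4, matching y values: 2, 17 (2 points).
  x = 13: rhs = 4, matching y values: 2, 17 (2 points).
  x = 14: rhs = 6, matching y values: 5, 14 (2 points).
  x = 15: rhs = 16, matching y values: 4, 15 (2 points).
  x = 16: rhs = 2, matching y values: none (0 points).
  x = 17: rhs = 8, matching y values: none (0 points).
  x = 18: rhs = 2, matching y values: none (0 points).
Total affine count: 17.
Full point count |E(F_19)| = 17 + 1 = 18.
Hasse bound: |18 − (19+1)| = |-2| = 2 ≤ 2√19 ≈ 8.7178 ✓.


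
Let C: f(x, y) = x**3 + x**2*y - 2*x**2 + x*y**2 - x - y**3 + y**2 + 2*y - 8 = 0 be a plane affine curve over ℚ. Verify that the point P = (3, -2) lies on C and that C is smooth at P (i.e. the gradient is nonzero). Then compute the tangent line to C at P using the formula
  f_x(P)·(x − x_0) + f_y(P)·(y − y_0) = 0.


Tangent line at P: 6*x - 17*y - 52 = 0.

Step 1: f(3, -2) = 0, so P lies on C.
Step 2: partial derivatives
  f_x(x, y) = 3*x**2 + 2*x*y - 4*x + y**2 - 1, f_y(x, y) = x**2 + 2*x*y - 3*y**2 + 2*y + 2.
  f_x(P) = 6, f_y(P) = -17 (gradient nonzero, so P is smooth).
Step 3: tangent line at P: 6·(x − 3) + -17·(y − -2) = 0.
Expanding: 6*x - 17*y - 52 = 0.


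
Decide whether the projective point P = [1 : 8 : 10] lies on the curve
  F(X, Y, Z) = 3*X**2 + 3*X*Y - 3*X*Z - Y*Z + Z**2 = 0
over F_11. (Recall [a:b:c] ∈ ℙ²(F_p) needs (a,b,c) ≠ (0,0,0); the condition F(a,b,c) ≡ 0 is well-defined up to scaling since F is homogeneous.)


F(1,8,10) ≡ 6 (mod 11); P is NOT on the curve.

Evaluate F(1, 8, 10) term-by-term (mod 11).
  3*X**2 ↦ 3·1·1·1 = 3
  3*X*Y ↦ 3·1·8·1 = 24
  -3*X*Z ↦ -3·1·1·10 = -30
  -Y*Z ↦ -1·1·8·10 = -80
  Z**2 ↦ 1·1·1·100 = 100
Sum: F(1, 8, 10) = (3) + (24) + (-30) + (-80) + (100) = 17.
Reducing mod 11: 17 ≡ 6 (mod 11).
Since F(a, b, c) ≡ 6 ≠ 0 (mod 11), P does NOT lie on the curve.


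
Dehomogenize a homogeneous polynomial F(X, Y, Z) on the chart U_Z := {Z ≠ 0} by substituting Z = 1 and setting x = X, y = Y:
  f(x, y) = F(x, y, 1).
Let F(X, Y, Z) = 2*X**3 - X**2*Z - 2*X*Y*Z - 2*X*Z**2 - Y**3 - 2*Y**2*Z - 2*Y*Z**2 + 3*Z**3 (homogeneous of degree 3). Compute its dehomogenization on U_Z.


f(x, y) = 2*x**3 - x**2 - 2*x*y - 2*x - y**3 - 2*y**2 - 2*y + 3

On U_Z we set Z = 1. Each monomial c·X^i·Y^j·Z^k in F becomes c·x^i·y^j·1^k = c·x^i·y^j.
Substituting Z = 1: F(X, Y, 1) = 2*x**3 - x**2 - 2*x*y - 2*x - y**3 - 2*y**2 - 2*y + 3.
Note: deg(f) ≤ deg(F) = 3; strict inequality happens when F is divisible by Z (lost terms).


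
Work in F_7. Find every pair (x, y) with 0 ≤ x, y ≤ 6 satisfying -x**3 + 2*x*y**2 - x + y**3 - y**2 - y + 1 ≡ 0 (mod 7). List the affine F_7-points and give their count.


Affine F_7-points: {(0, 1), (0, 6), (1, 1), (1, 6), (2, 3), (4, 4), (6, 1), (6, 3), (6, 6)}; count = 9.

For each of the 49 pairs (x, y) ∈ F_7², evaluate f(x, y) mod 7. Record the zeros.
  x = 0: [0↦1, 1↦0, 2↦3, 3↦2, 4↦3, 5↦5, 6↦0]  zeros at y ∈ {1, 6}
  x = 1: [0↦6, 1↦0, 2↦2, 3↦4, 4↦5, 5↦4, 6↦0]  zeros at y ∈ {1, 6}
  x = 2: [0↦5, 1↦1, 2↦2, 3↦0, 4↦1, 5↦4, 6↦1]  zeros at y ∈ {3}
  x = 3: [0↦6, 1↦4, 2↦4, 3↦5, 4↦6, 5↦6, 6↦4]  zeros at y ∈ ∅
  x = 4: [0↦3, 1↦3, 2↦2, 3↦6, 4↦0, 5↦4, 6↦3]  zeros at y ∈ {4}
  x = 5: [0↦4, 1↦6, 2↦4, 3↦4, 4↦5, 5↦6, 6↦6]  zeros at y ∈ ∅
  x = 6: [0↦3, 1↦0, 2↦4, 3↦0, 4↦1, 5↦6, 6↦0]  zeros at y ∈ {1, 3, 6}
Collecting zeros: affine points = {(0, 1), (0, 6), (1, 1), (1, 6), (2, 3), (4, 4), (6, 1), (6, 3), (6, 6)}.
Total count |C(F_7)_aff| = 9.


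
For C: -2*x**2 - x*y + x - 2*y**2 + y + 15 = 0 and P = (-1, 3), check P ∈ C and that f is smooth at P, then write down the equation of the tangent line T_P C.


Tangent line at P: 2*x - 10*y + 32 = 0.

Step 1: f(-1, 3) = 0, so P lies on C.
Step 2: partial derivatives
  f_x(x, y) = -4*x - y + 1, f_y(x, y) = -x - 4*y + 1.
  f_x(P) = 2, f_y(P) = -10 (gradient nonzero, so P is smooth).
Step 3: tangent line at P: 2·(x − -1) + -10·(y − 3) = 0.
Expanding: 2*x - 10*y + 32 = 0.


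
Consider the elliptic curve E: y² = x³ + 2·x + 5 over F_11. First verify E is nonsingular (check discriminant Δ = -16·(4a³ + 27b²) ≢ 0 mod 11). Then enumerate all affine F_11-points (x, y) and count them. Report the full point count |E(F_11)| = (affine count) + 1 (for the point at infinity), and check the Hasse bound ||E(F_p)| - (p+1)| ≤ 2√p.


Affine points = {(0, 4), (0, 7), (3, 4), (3, 7), (4, 0), (8, 4), (8, 7), (9, 2), (9, 9)}; affine count = 9; |E(F_11)| = 10.

Discriminant check: Δ ∝ 4a³ + 27b² = 4·2³ + 27·5² = 4·8 + 27·25 ≡ 3 (mod 11). Nonzero ⇒ E is nonsingular.
For each x ∈ F_11, compute rhs = x³ + 2·x + 5 mod 11, then count y ∈ F_11 with y² ≡ rhs.
  x = 0: rhs = 5, matching y values: 4, 7 (2 points).
  x = 1: rhs = 8, matching y values: none (0 points).
  x = 2: rhs = 6, matching y values: none (0 points).
  x = 3: rhs = 5, matching y values: 4, 7 (2 points).
  x = 4: rhs = 0, matching y values: 0 (1 points).
  x = 5: rhs = 8, matching y values: none (0 points).
  x = 6: rhs = 2, matching y values: none (0 points).
  x = 7: rhs = 10, matching y values: none (0 points).
  x = 8: rhs = 5, matching y values: 4, 7 (2 points).
  x = 9: rhs = 4, matching y values: 2, 9 (2 points).
  x = 10: rhs = 2, matching y values: none (0 points).
Total affine count: 9.
Full point count |E(F_11)| = 9 + 1 = 10.
Hasse bound: |10 − (11+1)| = |-2| = 2 ≤ 2√11 ≈ 6.6332 ✓.


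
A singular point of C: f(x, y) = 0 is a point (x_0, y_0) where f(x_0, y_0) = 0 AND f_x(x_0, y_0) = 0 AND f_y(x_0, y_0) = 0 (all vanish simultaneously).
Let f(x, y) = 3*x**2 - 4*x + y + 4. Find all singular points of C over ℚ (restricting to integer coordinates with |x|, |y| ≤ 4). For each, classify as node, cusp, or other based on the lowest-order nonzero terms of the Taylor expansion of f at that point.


No singular points in the scanned grid; C is smooth there.

Compute partial derivatives:
  f_x = 6*x - 4.
  f_y = 1.
f_y = 1 is a nonzero constant, so f_y never vanishes: no point (x, y) can satisfy f = f_x = f_y = 0. In particular no (x, y) ∈ {−4, ..., 4}² is singular; the curve is smooth.


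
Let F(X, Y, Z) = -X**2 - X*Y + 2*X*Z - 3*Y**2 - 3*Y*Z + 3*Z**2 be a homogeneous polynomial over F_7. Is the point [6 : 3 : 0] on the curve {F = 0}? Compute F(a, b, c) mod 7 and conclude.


F(6,3,0) ≡ 3 (mod 7); P is NOT on the curve.

Evaluate F(6, 3, 0) term-by-term (mod 7).
  -X**2 ↦ -1·36·1·1 = -36
  -X*Y ↦ -1·6·3·1 = -18
  2*X*Z ↦ 2·6·1·0 = 0
  -3*Y**2 ↦ -3·1·9·1 = -27
  -3*Y*Z ↦ -3·1·3·0 = 0
  3*Z**2 ↦ 3·1·1·0 = 0
Sum: F(6, 3, 0) = (-36) + (-18) + (0) + (-27) + (0) + (0) = -81.
Reducing mod 7: -81 ≡ 3 (mod 7).
Since F(a, b, c) ≡ 3 ≠ 0 (mod 7), P does NOT lie on the curve.


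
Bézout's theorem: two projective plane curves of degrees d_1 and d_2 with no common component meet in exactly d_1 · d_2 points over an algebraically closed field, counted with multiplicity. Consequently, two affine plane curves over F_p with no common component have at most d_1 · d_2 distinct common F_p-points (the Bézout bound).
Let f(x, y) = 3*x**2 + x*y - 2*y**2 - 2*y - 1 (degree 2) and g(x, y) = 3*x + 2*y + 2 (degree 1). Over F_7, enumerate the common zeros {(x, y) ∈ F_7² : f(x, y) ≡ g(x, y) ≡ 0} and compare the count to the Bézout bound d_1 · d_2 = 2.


Common zeros: {(2, 3), (6, 4)}; count = 2; Bézout bound = 2.

deg(f) = 2, deg(g) = 1, so Bézout bound = 2.
Scan x ∈ F_7. For each x, list the y ∈ F_7 with f(x, y) ≡ 0 and those with g(x, y) ≡ 0 (mod 7); the common zeros in that column are the intersection.
  x = 0: f ≡ 0 at y ∈ ∅; g ≡ 0 at y ∈ {6}; common: ∅.
  x = 1: f ≡ 0 at y ∈ ∅; g ≡ 0 at y ∈ {1}; common: ∅.
  x = 2: f ≡ 0 at y ∈ {3, 4}; g ≡ 0 at y ∈ {3}; common: {3}.
  x = 3: f ≡ 0 at y ∈ ∅; g ≡ 0 at y ∈ {5}; common: ∅.
  x = 4: f ≡ 0 at y ∈ {3, 5}; g ≡ 0 at y ∈ {0}; common: ∅.
  x = 5: f ≡ 0 at y ∈ ∅; g ≡ 0 at y ∈ {2}; common: ∅.
  x = 6: f ≡ 0 at y ∈ {4, 5}; g ≡ 0 at y ∈ {4}; common: {4}.
Collecting: common zeros = {(2, 3), (6, 4)}, so the count is 2.
Comparison with the Bézout bound: 2 ≤ 2 = deg(f)·deg(g), as expected for curves with no common component (the bound is attained).


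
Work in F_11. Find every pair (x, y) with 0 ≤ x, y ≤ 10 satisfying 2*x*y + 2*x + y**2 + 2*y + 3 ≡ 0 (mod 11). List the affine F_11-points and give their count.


Affine F_11-points: {(0, 2), (0, 7), (4, 0), (4, 1), (5, 4), (5, 6), (6, 3), (6, 5), (7, 8), (7, 9)}; count = 10.

For each of the 121 pairs (x, y) ∈ F_11², evaluate f(x, y) mod 11. Record the zeros.
  x = 0: [0↦3, 1↦6, 2↦0, 3↦7, 4↦5, 5↦5, 6↦7, 7↦0, 8↦6, 9↦3, 10↦2]  zeros at y ∈ {2, 7}
  x = 1: [0↦5, 1↦10, 2↦6, 3↦4, 4↦4, 5↦6, 6↦10, 7↦5, 8↦2, 9↦1, 10↦2]  zeros at y ∈ ∅
  x = 2: [0↦7, 1↦3, 2↦1, 3↦1, 4↦3, 5↦7, 6↦2, 7↦10, 8↦9, 9↦10, 10↦2]  zeros at y ∈ ∅
  x = 3: [0↦9, 1↦7, 2↦7, 3↦9, 4↦2, 5↦8, 6↦5, 7↦4, 8↦5, 9↦8, 10↦2]  zeros at y ∈ ∅
  x = 4: [0↦0, 1↦0, 2↦2, 3↦6, 4↦1, 5↦9, 6↦8, 7↦9, 8↦1, 9↦6, 10↦2]  zeros at y ∈ {0, 1}
  x = 5: [0↦2, 1↦4, 2↦8, 3↦3, 4↦0, 5↦10, 6↦0, 7↦3, 8↦8, 9↦4, 10↦2]  zeros at y ∈ {4, 6}
  x = 6: [0↦4, 1↦8, 2↦3, 3↦0, 4↦10, 5↦0, 6↦3, 7↦8, 8↦4, 9↦2, 10↦2]  zeros at y ∈ {3, 5}
  x = 7: [0↦6, 1↦1, 2↦9, 3↦8, 4↦9, 5↦1, 6↦6, 7↦2, 8↦0, 9↦0, 10↦2]  zeros at y ∈ {8, 9}
  x = 8: [0↦8, 1↦5, 2↦4, 3↦5, 4↦8, 5↦2, 6↦9, 7↦7, 8↦7, 9↦9, 10↦2]  zeros at y ∈ ∅
  x = 9: [0↦10, 1↦9, 2↦10, 3↦2, 4↦7, 5↦3, 6↦1, 7↦1, 8↦3, 9↦7, 10↦2]  zeros at y ∈ ∅
  x = 10: [0↦1, 1↦2, 2↦5, 3↦10, 4↦6, 5↦4, 6↦4, 7↦6, 8↦10, 9↦5, 10↦2]  zeros at y ∈ ∅
Collecting zeros: affine points = {(0, 2), (0, 7), (4, 0), (4, 1), (5, 4), (5, 6), (6, 3), (6, 5), (7, 8), (7, 9)}.
Total count |C(F_11)_aff| = 10.


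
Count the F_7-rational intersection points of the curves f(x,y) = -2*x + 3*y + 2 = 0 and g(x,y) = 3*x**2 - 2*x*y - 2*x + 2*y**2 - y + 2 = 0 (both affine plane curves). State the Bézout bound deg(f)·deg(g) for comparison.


Common zeros: ∅; count = 0; Bézout bound = 2.

deg(f) = 1, deg(g) = 2, so Bézout bound = 2.
Scan x ∈ F_7. For each x, list the y ∈ F_7 with f(x, y) ≡ 0 and those with g(x, y) ≡ 0 (mod 7); the common zeros in that column are the intersection.
  x = 0: f ≡ 0 at y ∈ {4}; g ≡ 0 at y ∈ ∅; common: ∅.
  x = 1: f ≡ 0 at y ∈ {0}; g ≡ 0 at y ∈ ∅; common: ∅.
  x = 2: f ≡ 0 at y ∈ {3}; g ≡ 0 at y ∈ {1, 5}; common: ∅.
  x = 3: f ≡ 0 at y ∈ {6}; g ≡ 0 at y ∈ ∅; common: ∅.
  x = 4: f ≡ 0 at y ∈ {2}; g ≡ 0 at y ∈ {0, 1}; common: ∅.
  x = 5: f ≡ 0 at y ∈ {5}; g ≡ 0 at y ∈ ∅; common: ∅.
  x = 6: f ≡ 0 at y ∈ {1}; g ≡ 0 at y ∈ {0, 3}; common: ∅.
Collecting: common zeros = ∅, so the count is 0.
Comparison with the Bézout bound: 0 ≤ 2 = deg(f)·deg(g), as expected for curves with no common component (the affine F_7-count falls short of the bound because intersections may lie at infinity, over extension fields, or carry multiplicity).


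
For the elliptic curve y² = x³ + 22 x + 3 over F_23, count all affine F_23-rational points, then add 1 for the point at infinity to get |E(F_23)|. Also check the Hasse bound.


Affine points = {(0, 7), (0, 16), (1, 7), (1, 16), (2, 3), (2, 20), (3, 2), (3, 21), (5, 10), (5, 13), (6, 11), (6, 12), (8, 1), (8, 22), (10, 2), (10, 21), (11, 9), (11, 14), (13, 5), (13, 18), (16, 9), (16, 14), (17, 0), (19, 9), (19, 14), (20, 5), (20, 18), (22, 7), (22, 16)}; affine count = 29; |E(F_23)| = 30.

Discriminant check: Δ ∝ 4a³ + 27b² = 4·22³ + 27·3² = 4·10648 + 27·9 ≡ 9 (mod 23). Nonzero ⇒ E is nonsingular.
For each x ∈ F_23, compute rhs = x³ + 22·x + 3 mod 23, then count y ∈ F_23 with y² ≡ rhs.
  x = 0: rhs = 3, matching y values: 7, 16 (2 points).
  x = 1: rhs = 3, matching y values: 7, 16 (2 points).
  x = 2: rhs = 9, matching y values: 3, 20 (2 points).
  x = 3: rhs = 4, matching y values: 2, 21 (2 points).
  x = 4: rhs = 17, matching y values: none (0 points).
  x = 5: rhs = 8, matching y values: 10, 13 (2 points).
  x = 6: rhs = 6, matching y values: 11, 12 (2 points).
  x = 7: rhs = 17, matching y values: none (0 points).
  x = 8: rhs = 1, matching y values: 1, 22 (2 points).
  x = 9: rhs = 10, matching y values: none (0 points).
  x = 10: rhs = 4, matching y values: 2, 21 (2 points).
  x = 11: rhs = 12, matching y values: 9, 14 (2 points).
  x = 12: rhs = 17, matching y values: none (0 points).
  x = 13: rhs = 2, matching y values: 5, 18 (2 points).
  x = 14: rhs = 19, matching y values: none (0 points).
  x = 15: rhs = 5, matching y values: none (0 points).
  x = 16: rhs = 12, matching y values: 9, 14 (2 points).
  x = 17: rhs = 0, matching y values: 0 (1 points).
  x = 18: rhs = 21, matching y values: none (0 points).
  x = 19: rhs = 12, matching y values: 9, 14 (2 points).
  x = 20: rhs = 2, matching y values: 5, 18 (2 points).
  x = 21: rhs = 20, matching y values: none (0 points).
  x = 22: rhs = 3, matching y values: 7, 16 (2 points).
Total affine count: 29.
Full point count |E(F_23)| = 29 + 1 = 30.
Hasse bound: |30 − (23+1)| = |6| = 6 ≤ 2√23 ≈ 9.5917 ✓.
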